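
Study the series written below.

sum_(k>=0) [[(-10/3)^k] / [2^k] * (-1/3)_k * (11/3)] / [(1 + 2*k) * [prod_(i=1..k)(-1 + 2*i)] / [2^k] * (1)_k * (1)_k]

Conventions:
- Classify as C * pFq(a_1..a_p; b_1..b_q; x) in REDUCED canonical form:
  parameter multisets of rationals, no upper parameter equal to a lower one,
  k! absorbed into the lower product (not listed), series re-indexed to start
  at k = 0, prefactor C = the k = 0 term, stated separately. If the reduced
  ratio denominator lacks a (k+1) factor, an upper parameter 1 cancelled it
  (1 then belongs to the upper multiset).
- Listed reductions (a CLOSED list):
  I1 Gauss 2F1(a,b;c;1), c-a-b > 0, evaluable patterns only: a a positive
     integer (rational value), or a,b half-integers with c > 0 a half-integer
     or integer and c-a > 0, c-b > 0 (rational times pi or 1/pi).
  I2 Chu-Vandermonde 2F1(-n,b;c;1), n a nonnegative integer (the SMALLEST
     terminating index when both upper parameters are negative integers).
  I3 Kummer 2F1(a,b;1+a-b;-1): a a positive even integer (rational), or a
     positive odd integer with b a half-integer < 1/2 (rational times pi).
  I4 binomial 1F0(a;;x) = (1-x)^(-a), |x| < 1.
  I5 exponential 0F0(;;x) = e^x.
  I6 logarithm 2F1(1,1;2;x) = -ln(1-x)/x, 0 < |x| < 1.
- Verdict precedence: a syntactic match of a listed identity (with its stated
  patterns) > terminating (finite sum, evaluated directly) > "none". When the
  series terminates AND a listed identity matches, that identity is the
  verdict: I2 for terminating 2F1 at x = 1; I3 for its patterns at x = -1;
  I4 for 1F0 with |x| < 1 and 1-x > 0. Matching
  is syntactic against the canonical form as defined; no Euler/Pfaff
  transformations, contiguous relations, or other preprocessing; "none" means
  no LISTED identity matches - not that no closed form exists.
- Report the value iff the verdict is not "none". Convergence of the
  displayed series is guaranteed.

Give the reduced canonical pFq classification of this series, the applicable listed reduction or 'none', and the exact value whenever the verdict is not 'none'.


At argument -5/3: a 1F2 with upper {-1/3}, lower {1, 3/2}, scaled by C = 11/3. Verdict: none - at argument -5/3 the multisets {-1/3} ; {1, 3/2} match no listed identity.

Structural cue: x = (-5/3) and (1)_k (C = 11/3) is k! itself.
Term ratio: r(k) = (-5/3) * (k-1/3) / [(k+1) (k+3/2) (k+1)] - rational in k. x = (-5/3); t_0 = 11/3; negate the roots.


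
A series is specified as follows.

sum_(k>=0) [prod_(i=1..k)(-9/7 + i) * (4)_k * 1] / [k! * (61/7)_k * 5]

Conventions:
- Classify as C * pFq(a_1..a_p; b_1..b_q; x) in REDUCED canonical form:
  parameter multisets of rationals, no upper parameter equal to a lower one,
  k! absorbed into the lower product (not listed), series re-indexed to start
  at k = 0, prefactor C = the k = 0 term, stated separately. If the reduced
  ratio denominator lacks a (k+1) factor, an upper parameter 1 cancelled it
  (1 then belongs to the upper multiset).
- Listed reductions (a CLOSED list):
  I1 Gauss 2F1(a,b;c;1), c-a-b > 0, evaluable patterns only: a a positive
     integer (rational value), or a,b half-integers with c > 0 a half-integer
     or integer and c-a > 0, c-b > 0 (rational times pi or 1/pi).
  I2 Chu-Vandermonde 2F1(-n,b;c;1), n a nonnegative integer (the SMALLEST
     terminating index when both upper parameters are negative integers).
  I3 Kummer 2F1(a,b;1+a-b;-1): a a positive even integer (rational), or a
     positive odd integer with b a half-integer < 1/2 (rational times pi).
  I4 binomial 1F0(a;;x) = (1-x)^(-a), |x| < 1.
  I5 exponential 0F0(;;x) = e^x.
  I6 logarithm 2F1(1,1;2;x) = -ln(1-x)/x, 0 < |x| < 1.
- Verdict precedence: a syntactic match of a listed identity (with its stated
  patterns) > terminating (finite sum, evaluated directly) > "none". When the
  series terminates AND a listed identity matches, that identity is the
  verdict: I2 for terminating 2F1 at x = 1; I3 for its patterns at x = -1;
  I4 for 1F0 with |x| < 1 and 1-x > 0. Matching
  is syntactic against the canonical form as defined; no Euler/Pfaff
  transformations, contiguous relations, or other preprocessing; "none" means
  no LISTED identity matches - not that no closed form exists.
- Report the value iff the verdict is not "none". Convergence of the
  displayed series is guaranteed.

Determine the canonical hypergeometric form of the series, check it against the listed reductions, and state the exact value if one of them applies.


With C = 1/5: the canonical form is 2F1(-2/7, 4; 61/7; 1). Verdict: Gauss's theorem (I1) fires (x = 1: the Gamma ratio telescopes since c-a-b = 5 > 0 and a = 4 in Z>0). Value: 13959/84035.

Key observation: from the first term 1/5: the running product (prefactor 1/5) telescopes to a rising factorial.
Step ratio: r(k) = 1 * (k-2/7) (k+4) / [(k+61/7) (k+1)] ; factor over Q: parameters, x = 1, and C = 1/5.


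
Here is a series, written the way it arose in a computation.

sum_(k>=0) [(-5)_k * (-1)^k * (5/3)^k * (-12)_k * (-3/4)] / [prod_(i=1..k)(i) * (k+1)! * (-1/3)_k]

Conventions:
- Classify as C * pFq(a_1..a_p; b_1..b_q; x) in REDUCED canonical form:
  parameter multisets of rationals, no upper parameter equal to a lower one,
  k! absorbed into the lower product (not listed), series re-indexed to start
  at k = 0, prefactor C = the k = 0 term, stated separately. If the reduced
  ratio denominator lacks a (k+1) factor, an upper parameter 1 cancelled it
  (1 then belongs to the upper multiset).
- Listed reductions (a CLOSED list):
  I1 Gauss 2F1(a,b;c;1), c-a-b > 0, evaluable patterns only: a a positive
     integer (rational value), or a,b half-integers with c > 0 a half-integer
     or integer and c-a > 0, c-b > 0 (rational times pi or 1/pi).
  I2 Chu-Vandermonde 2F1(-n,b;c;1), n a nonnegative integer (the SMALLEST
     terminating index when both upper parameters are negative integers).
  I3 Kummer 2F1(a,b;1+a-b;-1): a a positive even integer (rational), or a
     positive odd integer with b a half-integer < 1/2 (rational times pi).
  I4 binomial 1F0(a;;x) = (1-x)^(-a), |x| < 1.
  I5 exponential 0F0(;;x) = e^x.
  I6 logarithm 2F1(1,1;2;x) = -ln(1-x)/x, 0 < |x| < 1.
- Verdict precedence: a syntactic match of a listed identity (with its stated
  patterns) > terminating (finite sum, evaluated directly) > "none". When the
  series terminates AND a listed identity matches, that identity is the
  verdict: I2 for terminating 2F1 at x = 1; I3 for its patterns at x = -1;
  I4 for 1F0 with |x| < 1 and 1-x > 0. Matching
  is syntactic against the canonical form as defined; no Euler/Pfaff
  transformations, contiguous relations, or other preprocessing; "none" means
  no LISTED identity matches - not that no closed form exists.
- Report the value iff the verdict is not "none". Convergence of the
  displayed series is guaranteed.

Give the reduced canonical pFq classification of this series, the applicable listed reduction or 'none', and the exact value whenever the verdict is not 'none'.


The tell: with t_0 = -3/4, the product of the first k integers (C = -3/4, x = -5/3) is k!.
Term ratio: r(k) = (-5/3) * (k-12) (k-5) / [(k-1/3) (k+2) (k+1)] - poly over poly, x = (-5/3) from leading terms; C = -3/4 at k = 0.

The series (x = -5/3) is 2F2: upper {-12, -5}, lower {-1/3, 2}, prefactor -3/4. Verdict: terminating. With -5 upstairs the series is a 6-term polynomial sum; evaluated term by term. Hence: -42123/64.


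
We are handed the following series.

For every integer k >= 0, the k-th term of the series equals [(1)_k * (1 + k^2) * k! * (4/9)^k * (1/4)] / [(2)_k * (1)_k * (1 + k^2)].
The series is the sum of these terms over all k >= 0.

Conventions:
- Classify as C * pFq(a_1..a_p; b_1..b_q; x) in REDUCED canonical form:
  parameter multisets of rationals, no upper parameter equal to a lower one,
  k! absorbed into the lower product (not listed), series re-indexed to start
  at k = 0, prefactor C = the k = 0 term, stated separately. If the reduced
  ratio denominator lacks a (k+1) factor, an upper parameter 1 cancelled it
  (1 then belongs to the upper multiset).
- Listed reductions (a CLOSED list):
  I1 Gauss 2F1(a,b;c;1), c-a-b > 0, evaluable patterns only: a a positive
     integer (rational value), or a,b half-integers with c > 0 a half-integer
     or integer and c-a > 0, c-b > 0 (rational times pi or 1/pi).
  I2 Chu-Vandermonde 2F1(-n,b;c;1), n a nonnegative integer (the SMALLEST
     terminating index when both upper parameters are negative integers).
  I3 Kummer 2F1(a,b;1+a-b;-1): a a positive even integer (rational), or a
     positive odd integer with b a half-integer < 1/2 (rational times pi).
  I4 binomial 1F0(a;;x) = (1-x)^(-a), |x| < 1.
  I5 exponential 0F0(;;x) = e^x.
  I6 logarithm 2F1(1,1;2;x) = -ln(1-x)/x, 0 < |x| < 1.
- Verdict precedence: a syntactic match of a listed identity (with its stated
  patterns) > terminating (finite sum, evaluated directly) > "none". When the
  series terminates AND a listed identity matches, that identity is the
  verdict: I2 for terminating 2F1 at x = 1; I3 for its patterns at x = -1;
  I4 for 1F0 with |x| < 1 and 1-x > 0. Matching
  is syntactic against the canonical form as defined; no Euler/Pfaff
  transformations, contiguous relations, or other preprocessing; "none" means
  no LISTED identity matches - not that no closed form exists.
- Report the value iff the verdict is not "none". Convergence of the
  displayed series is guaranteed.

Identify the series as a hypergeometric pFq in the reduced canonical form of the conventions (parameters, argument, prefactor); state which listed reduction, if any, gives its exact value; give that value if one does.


x = 4/9 here; the reduced form reads 2F1, upper {1, 1}, lower {2}, C = 1/4. Verdict: this is the logarithmic series (I6) (the logarithm: parameters (1,1;2), x = 4/9). Hence: (-9/16) * ln(5/9).

The tell: x = (4/9) and the factorial ratio (C = 1/4, x = 4/9) (k+a-1)!/(a-1)! is a rising factorial (a)_k.
Adjacent-term ratio: r(k) = (4/9) * (k+1) (k+1) / [(k+2) (k+1)] - rational; roots negated = parameters, x = (4/9), C = 1/4.


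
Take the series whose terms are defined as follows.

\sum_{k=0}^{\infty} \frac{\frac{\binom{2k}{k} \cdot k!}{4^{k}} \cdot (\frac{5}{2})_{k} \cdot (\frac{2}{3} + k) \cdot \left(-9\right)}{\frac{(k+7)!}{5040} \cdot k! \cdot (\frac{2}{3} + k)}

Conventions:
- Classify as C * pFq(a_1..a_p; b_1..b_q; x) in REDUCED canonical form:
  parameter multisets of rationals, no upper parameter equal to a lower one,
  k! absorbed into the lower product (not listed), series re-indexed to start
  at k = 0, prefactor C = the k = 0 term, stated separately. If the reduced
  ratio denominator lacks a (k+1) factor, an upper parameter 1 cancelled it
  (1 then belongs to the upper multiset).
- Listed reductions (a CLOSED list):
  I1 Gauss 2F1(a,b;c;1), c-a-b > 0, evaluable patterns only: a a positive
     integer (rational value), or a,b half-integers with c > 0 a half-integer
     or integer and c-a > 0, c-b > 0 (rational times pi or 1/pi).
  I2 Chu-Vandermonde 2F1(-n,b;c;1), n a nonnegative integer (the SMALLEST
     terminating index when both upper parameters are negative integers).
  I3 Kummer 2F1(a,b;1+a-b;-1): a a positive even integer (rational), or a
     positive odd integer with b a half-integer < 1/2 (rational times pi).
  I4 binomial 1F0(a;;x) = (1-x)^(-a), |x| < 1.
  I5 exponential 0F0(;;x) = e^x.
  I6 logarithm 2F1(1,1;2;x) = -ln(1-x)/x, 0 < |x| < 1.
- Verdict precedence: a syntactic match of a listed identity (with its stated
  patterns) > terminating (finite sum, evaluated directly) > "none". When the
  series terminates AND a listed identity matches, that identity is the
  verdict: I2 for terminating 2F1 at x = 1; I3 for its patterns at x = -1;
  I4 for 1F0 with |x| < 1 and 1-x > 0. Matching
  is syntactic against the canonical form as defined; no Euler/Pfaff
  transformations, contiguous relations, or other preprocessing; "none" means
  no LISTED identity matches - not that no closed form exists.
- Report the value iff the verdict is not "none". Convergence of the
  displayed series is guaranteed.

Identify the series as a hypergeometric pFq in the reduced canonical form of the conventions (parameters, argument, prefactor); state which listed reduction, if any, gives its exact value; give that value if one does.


With C = -9: the canonical form is 2F1(\frac{1}{2}, \frac{5}{2}; 8; 1). Verdict: Gauss's theorem I1 (half-integer case) fires (x = 1; upper {\frac{1}{2}, \frac{5}{2}} half-integers, c = 8 in the evaluable pattern). Exact value: \left(-\frac{524288}{15015}\right) / \pi.

Key observation: from the first term -9: the denominator's factorial ratio (C = -9, x = 1) is a lower Pochhammer.
Term ratio: r(k) = 1 * (k+\frac{1}{2}) (k+\frac{5}{2}) / [(k+8) (k+1)] - rational in k, leading ratio 1; with t_0 = -9, classification follows.


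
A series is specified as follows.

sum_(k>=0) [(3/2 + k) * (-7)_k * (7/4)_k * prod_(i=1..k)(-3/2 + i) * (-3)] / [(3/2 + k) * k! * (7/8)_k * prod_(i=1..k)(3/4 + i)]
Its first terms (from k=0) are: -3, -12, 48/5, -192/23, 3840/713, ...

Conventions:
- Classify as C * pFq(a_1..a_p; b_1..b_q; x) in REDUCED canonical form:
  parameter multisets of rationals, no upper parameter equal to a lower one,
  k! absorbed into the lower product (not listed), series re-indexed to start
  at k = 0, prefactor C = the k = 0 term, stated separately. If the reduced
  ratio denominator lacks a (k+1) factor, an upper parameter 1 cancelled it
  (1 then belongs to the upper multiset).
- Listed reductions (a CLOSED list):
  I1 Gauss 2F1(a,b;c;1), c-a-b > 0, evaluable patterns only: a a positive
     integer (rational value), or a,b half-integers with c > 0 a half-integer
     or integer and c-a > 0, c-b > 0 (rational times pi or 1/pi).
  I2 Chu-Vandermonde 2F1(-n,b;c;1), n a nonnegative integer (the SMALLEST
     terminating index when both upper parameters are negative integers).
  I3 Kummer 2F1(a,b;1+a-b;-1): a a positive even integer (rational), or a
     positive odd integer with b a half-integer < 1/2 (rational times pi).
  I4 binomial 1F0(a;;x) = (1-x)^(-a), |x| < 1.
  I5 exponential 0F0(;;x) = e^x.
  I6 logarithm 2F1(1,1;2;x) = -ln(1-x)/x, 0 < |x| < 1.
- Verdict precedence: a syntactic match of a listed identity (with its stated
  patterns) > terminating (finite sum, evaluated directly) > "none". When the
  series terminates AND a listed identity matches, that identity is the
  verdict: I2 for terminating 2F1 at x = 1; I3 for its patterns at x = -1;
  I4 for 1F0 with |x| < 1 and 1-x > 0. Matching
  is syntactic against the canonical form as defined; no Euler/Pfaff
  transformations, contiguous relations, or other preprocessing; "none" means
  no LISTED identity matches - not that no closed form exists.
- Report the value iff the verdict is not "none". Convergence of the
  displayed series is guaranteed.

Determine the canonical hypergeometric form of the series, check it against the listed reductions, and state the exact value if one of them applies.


The tell: with t_0 = -3, the running product (C = -3) telescopes to a rising factorial.
Ratio: r(k) = 1 * (k-7) (k-1/2) / [(k+7/8) (k+1)] - rational; roots negated = parameters, x = 1, C = -3.

Prefactor -3, argument 1: 2F1 with upper {-7, -1/2} over lower {7/8}. Verdict: the Chu-Vandermonde identity I2 fires (terminating 2F1 at x = 1 with n = 7, b = -1/2, c = 7/8). Hence: -22125177/2178215.


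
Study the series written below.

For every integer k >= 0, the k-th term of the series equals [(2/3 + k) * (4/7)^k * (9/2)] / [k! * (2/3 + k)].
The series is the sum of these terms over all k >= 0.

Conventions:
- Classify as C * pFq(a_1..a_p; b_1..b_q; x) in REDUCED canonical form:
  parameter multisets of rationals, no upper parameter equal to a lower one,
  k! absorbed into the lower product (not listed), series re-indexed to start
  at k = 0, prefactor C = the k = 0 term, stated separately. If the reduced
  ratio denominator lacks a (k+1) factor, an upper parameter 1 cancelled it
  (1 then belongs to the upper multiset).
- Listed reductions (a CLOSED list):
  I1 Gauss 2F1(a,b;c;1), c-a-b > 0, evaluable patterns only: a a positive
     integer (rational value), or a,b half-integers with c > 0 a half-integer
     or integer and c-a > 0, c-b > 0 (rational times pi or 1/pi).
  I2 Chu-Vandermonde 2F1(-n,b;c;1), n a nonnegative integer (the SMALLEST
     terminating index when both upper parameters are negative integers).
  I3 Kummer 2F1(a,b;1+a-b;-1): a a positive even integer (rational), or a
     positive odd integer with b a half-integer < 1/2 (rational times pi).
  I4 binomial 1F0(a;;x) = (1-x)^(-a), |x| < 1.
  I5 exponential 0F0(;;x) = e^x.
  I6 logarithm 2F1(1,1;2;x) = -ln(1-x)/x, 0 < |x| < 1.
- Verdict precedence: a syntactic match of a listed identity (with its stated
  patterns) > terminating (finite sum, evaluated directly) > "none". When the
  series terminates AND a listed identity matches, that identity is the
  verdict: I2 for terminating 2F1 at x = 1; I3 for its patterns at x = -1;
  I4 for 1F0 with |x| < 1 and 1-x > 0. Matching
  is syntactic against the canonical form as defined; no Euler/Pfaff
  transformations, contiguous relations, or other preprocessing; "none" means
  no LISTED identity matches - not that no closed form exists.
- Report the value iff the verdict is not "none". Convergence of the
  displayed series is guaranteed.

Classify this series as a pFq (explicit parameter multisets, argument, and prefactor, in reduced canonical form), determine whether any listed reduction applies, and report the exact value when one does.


This is 9/2 * 0F0(-; -; 4/7) in reduced canonical form. Verdict: this is the exponential series (I5) (the 0F0 exponential series at x = 4/7). Exact value: (9/2) * e^(4/7).

First insight: from the first term 9/2: the factor k + 2/3 cancels (top and bottom), leaving C = 9/2.
Step ratio: r(k) = (4/7) * 1 / [(k+1)] ; factor over Q: parameters, x = (4/7), and C = 9/2.


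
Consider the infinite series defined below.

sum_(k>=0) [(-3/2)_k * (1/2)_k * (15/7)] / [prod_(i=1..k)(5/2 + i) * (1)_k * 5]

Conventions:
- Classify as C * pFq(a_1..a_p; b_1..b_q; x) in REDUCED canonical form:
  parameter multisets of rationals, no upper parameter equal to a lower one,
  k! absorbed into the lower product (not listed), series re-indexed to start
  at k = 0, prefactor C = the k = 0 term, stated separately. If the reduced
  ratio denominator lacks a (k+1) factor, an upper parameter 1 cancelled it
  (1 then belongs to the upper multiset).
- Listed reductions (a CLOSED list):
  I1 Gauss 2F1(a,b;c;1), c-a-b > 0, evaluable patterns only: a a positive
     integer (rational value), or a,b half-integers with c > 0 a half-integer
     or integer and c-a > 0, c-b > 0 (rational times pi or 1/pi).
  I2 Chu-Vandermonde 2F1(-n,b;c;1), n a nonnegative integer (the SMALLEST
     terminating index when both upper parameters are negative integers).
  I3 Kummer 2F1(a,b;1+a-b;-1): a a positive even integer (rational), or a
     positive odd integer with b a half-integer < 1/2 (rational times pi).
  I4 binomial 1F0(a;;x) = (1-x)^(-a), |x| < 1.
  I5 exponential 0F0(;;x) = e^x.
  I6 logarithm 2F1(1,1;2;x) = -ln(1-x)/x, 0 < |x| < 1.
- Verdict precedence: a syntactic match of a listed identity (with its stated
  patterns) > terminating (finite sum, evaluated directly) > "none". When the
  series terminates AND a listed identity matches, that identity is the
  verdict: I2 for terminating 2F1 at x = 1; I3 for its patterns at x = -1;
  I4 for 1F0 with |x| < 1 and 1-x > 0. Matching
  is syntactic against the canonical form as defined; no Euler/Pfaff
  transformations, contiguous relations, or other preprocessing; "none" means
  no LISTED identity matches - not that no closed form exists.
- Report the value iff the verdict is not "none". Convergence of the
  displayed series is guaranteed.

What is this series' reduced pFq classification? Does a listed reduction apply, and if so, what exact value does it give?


Canonical form: C = 3/7 times 2F1 with upper {-3/2, 1/2}, lower {7/2}, x = 1. Verdict (x = 1): Gauss's theorem I1 (half-integer case) applies (x = 1; upper {-3/2, 1/2} half-integers, c = 7/2 in the evaluable pattern). Exact value: (225/2048) * pi.

First insight: x = 1 and (1)_k (C = 3/7) is k! itself.
Ratio: r(k) = 1 * (k-3/2) (k+1/2) / [(k+7/2) (k+1)] - rational in k, leading ratio 1; with t_0 = 3/7, classification follows.


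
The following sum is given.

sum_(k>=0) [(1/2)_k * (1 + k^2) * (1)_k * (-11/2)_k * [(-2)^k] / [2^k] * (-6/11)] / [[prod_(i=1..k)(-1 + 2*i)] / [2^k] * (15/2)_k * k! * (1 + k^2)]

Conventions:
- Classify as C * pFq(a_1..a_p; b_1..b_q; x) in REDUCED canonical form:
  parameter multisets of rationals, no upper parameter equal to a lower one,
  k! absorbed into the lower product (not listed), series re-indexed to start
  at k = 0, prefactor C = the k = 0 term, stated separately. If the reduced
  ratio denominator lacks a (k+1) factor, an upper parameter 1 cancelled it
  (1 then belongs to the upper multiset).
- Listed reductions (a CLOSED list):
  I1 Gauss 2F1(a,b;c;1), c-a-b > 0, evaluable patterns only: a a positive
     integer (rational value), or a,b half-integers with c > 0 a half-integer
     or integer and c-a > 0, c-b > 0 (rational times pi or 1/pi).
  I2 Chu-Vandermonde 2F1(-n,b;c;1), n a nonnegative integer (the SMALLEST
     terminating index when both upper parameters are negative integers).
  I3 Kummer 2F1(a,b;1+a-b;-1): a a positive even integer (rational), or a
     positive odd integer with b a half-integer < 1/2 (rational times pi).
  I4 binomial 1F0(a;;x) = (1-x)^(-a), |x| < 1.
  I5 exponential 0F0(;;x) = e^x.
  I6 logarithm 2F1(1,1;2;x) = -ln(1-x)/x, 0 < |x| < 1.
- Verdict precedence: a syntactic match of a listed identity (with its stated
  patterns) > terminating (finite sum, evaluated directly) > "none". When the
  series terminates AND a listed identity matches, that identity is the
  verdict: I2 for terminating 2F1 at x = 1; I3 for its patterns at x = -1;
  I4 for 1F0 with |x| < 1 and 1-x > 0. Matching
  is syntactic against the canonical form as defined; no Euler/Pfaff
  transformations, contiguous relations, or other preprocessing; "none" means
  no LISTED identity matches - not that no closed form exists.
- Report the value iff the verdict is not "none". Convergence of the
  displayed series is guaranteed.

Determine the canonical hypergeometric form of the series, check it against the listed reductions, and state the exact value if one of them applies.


Prefactor -6/11, argument -1: 2F1 with upper {-11/2, 1} over lower {15/2}. Verdict: Kummer (I3) matches (x = -1; c = 15/2 equals 1+a-b for upper {-11/2, 1}: listed pattern). Hence: (-819/2048) * pi.

Structural cue: x = (-1) and the lower odd product (C = -6/11) is 2^k (1/2)_k.
Step ratio: r(k) = (-1) * (k-11/2) (k+1) / [(k+15/2) (k+1)] - poly over poly, x = (-1) from leading terms; C = -6/11 at k = 0.


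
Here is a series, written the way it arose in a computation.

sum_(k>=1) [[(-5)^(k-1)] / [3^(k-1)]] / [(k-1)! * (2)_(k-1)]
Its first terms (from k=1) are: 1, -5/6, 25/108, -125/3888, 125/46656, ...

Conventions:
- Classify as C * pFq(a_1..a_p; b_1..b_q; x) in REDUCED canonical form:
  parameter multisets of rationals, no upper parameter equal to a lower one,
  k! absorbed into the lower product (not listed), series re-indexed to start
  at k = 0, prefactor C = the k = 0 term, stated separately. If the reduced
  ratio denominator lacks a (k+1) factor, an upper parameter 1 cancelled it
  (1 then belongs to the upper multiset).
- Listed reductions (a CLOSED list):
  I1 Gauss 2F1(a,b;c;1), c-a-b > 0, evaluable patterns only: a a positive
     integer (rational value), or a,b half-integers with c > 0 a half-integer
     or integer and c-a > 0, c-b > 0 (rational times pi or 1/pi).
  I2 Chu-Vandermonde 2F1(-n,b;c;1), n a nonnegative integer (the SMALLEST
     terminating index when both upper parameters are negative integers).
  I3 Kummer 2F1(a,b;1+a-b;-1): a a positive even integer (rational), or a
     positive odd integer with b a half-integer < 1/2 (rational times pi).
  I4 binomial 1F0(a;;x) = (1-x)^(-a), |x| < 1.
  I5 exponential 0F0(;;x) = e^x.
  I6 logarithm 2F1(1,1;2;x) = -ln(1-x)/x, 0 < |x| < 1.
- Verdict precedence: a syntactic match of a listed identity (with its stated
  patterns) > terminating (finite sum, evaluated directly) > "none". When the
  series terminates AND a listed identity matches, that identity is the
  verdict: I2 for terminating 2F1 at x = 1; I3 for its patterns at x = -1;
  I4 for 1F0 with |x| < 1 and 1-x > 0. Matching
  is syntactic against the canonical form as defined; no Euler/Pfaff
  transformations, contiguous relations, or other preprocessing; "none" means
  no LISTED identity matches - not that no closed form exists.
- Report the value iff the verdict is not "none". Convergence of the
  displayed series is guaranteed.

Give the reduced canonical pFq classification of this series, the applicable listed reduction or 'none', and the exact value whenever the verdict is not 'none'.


With C = 1: the canonical form is 0F1(-; 2; -5/3). Verdict: none - at argument -5/3 the multisets {-} ; {2} match no listed identity.

First insight: t_0 = 1 here, and the two geometric factors (C = 1) combine into one argument.
Term ratio: r(k) = (-5/3) * 1 / [(k+2) (k+1)] - rational in k. x = (-5/3); t_0 = 1; negate the roots.


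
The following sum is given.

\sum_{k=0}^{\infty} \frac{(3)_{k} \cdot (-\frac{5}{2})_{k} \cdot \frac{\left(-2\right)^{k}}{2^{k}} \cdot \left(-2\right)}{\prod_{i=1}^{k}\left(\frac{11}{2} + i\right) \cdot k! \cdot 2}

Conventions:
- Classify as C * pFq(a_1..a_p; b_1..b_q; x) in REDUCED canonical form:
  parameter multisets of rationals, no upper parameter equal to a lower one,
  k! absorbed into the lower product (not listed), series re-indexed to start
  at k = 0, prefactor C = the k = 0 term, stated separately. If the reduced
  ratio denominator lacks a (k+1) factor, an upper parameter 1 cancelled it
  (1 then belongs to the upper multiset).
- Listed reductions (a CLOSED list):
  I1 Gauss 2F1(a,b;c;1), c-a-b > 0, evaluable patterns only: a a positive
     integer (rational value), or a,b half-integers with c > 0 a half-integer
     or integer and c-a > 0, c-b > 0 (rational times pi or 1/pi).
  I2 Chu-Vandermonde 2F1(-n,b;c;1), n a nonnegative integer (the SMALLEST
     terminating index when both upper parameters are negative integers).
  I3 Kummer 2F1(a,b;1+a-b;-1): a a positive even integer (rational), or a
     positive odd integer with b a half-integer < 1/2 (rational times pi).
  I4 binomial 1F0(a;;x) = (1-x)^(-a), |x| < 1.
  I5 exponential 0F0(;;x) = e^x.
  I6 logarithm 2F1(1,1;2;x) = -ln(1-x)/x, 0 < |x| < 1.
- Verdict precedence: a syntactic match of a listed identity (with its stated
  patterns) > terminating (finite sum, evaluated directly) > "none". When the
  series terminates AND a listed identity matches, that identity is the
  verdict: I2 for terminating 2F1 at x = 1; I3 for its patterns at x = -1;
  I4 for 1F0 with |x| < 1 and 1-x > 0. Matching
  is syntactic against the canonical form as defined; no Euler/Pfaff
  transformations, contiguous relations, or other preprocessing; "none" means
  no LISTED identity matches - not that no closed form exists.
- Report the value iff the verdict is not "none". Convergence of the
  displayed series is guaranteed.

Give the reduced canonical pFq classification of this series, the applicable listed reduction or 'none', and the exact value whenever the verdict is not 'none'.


With C = -1: the canonical form is 2F1(-\frac{5}{2}, 3; \frac{13}{2}; -1). Verdict at x = -1: Kummer's theorem (I3) matches (x = -1; c = \frac{13}{2} equals 1+a-b for upper {-\frac{5}{2}, 3}: listed pattern). Exact value: \left(-\frac{3465}{4096}\right) \cdot \pi.

Key observation: t_0 being -1, the two k-th powers (prefactor -1) combine into one argument.
Step ratio: r(k) = -1 * (k-\frac{5}{2}) (k+3) / [(k+\frac{13}{2}) (k+1)] - rational; roots negated = parameters, x = -1, C = -1.


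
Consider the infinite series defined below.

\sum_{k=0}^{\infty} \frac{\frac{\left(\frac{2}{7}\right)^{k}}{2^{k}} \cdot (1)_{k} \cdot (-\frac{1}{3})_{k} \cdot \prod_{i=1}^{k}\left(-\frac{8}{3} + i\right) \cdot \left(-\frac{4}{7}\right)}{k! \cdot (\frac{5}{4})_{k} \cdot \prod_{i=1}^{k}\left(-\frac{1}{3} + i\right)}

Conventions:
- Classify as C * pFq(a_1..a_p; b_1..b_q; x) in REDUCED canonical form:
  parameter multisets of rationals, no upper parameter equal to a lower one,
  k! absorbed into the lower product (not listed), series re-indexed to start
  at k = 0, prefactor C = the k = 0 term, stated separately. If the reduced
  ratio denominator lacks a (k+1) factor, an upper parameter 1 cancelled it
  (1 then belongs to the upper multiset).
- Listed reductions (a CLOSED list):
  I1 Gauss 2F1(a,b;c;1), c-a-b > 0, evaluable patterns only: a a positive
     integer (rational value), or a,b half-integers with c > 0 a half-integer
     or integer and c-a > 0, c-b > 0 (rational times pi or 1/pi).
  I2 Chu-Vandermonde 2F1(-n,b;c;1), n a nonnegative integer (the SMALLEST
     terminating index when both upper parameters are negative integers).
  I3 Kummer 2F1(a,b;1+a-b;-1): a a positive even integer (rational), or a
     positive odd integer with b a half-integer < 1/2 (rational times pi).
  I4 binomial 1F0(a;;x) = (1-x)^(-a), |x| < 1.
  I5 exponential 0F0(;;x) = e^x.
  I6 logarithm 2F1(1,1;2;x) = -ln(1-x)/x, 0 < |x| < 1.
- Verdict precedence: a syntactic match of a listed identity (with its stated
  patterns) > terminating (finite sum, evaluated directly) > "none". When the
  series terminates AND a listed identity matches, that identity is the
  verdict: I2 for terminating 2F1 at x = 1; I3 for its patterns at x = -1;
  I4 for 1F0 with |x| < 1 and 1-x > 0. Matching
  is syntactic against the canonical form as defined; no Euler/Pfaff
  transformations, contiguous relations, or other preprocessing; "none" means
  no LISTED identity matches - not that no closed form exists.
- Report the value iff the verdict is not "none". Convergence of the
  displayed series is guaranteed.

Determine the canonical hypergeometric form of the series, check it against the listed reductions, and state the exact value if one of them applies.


The series (x = \frac{1}{7}) is 3F2: upper {-\frac{5}{3}, -\frac{1}{3}, 1}, lower {\frac{2}{3}, \frac{5}{4}}, prefactor -\frac{4}{7}. Verdict: none (x = \frac{1}{7}): each listed identity misses the multisets {-\frac{5}{3}, -\frac{1}{3}, 1} ; {\frac{2}{3}, \frac{5}{4}}.

Key step: with t_0 = -\frac{4}{7}, the lower running product (C = -4/7) is a rising factorial.
Ratio: r(k) = \frac{1}{7} * (k-\frac{5}{3}) (k-\frac{1}{3}) (k+1) / [(k+\frac{2}{3}) (k+\frac{5}{4}) (k+1)] - poly over poly, x = \frac{1}{7} from leading terms; C = -\frac{4}{7} at k = 0.


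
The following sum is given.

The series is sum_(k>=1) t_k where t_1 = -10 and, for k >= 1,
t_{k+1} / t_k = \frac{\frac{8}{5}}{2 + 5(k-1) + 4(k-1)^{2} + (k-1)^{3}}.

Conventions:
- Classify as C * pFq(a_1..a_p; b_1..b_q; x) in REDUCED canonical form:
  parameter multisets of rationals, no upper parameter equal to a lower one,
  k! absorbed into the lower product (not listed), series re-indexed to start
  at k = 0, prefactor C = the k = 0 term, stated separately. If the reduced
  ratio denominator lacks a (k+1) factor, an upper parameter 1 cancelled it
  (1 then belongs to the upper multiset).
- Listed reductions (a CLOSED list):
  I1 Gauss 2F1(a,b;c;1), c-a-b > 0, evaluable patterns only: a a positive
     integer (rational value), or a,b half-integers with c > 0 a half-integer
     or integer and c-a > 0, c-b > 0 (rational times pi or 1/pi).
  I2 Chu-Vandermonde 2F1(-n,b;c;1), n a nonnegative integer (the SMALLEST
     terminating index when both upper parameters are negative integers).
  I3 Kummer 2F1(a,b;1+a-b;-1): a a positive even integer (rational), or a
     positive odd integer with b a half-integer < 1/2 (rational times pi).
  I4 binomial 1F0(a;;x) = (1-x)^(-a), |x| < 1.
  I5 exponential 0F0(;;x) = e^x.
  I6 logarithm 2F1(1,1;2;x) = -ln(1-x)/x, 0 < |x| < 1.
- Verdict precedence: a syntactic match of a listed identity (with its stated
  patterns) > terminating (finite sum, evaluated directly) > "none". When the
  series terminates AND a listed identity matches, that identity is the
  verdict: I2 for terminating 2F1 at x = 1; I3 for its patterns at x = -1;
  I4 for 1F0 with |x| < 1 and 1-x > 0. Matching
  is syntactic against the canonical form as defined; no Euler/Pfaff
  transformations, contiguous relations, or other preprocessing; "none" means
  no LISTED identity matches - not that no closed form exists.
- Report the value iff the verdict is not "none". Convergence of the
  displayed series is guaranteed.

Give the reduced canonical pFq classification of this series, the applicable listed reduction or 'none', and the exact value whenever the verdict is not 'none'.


Prefactor -10, argument \frac{8}{5}: 0F2 with upper {-} over lower {1, 2}. Verdict: none. No listed pattern accepts 0F2(-; 1, 2; \frac{8}{5}).

Key step: t_0 = -10 here, and factor the ratio over Q (C = -10): negated roots = parameters.
Adjacent-term ratio: r(k) = \frac{8}{5} * 1 / [(k+1) (k+2) (k+1)] - poly over poly, x = \frac{8}{5} from leading terms; C = -10 at k = 0.


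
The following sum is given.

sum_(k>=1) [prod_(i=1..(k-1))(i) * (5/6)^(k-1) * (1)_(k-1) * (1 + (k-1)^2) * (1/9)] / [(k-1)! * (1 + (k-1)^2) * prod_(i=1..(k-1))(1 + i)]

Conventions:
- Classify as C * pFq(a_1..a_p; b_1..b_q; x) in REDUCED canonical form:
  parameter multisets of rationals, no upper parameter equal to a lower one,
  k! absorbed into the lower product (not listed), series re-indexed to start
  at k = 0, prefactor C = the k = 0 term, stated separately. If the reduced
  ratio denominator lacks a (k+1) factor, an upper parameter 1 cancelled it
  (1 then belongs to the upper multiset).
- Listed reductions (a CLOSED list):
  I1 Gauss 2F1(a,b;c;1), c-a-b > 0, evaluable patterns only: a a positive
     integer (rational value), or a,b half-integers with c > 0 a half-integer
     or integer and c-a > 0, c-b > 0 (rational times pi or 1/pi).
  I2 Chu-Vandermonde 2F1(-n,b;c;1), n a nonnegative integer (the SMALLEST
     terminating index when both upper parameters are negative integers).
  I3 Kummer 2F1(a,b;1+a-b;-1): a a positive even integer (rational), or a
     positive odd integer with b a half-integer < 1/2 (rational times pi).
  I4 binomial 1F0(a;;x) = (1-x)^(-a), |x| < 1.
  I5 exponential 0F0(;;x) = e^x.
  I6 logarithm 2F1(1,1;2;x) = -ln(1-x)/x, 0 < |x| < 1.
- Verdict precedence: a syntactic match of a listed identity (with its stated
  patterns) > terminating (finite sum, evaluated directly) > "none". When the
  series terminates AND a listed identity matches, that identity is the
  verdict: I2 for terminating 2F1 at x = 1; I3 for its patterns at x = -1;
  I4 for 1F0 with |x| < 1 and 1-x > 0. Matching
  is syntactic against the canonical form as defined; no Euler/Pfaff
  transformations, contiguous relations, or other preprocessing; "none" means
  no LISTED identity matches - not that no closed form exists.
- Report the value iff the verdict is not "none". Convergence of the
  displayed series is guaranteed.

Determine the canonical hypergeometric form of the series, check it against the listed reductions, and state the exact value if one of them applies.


x = 5/6 here; the reduced form reads 2F1, upper {1, 1}, lower {2}, C = 1/9. Verdict: the logarithmic series (I6) fires (the logarithm: parameters (1,1;2), x = 5/6). Exact value: (-2/15) * ln(1/6).

First insight: with t_0 = 1/9, striking the common factor k^2 + 1 reduces the term (C = 1/9, x = 5/6).
Ratio: r(k) = (5/6) * (k+1) (k+1) / [(k+2) (k+1)] - rational in k, leading ratio (5/6); with t_0 = 1/9, classification follows.


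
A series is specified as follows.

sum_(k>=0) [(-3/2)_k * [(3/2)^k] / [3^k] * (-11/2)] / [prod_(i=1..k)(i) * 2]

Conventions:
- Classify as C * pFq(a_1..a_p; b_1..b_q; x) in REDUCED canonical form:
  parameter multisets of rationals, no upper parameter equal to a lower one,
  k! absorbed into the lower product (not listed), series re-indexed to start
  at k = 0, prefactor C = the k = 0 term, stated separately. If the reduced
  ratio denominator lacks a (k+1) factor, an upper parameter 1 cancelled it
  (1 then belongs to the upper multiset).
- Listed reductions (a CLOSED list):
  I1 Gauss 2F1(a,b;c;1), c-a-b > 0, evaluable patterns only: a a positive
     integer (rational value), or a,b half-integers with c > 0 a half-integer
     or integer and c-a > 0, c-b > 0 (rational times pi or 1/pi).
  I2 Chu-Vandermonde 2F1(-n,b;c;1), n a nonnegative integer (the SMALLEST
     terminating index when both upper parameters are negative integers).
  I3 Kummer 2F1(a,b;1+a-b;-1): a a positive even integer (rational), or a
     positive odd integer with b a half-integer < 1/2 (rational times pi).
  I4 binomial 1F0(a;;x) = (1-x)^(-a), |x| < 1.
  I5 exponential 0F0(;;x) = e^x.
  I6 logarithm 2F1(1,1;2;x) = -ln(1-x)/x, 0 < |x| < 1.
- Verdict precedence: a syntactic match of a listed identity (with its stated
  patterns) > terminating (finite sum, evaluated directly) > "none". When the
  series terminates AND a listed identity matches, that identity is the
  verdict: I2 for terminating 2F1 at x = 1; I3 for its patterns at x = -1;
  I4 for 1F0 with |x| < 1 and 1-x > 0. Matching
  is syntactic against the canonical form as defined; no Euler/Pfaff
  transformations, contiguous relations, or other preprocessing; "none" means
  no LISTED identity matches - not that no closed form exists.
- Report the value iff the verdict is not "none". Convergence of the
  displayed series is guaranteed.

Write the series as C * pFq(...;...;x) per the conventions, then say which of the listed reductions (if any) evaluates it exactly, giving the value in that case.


x = 1/2 here; the reduced form reads 1F0, upper {-3/2}, lower {-}, C = -11/4. Verdict: this is binomial (I4) (the 1F0 binomial series: exponent 3/2, x = 1/2). Exact value: (-11/4) * (1/2)^(3/2).

The tell: with t_0 = -11/4, the product of the first k integers (C = -11/4, x = 1/2) is k!.
Adjacent-term ratio: r(k) = (1/2) * (k-3/2) / [(k+1)] - rational in k, leading ratio (1/2); with t_0 = -11/4, classification follows.


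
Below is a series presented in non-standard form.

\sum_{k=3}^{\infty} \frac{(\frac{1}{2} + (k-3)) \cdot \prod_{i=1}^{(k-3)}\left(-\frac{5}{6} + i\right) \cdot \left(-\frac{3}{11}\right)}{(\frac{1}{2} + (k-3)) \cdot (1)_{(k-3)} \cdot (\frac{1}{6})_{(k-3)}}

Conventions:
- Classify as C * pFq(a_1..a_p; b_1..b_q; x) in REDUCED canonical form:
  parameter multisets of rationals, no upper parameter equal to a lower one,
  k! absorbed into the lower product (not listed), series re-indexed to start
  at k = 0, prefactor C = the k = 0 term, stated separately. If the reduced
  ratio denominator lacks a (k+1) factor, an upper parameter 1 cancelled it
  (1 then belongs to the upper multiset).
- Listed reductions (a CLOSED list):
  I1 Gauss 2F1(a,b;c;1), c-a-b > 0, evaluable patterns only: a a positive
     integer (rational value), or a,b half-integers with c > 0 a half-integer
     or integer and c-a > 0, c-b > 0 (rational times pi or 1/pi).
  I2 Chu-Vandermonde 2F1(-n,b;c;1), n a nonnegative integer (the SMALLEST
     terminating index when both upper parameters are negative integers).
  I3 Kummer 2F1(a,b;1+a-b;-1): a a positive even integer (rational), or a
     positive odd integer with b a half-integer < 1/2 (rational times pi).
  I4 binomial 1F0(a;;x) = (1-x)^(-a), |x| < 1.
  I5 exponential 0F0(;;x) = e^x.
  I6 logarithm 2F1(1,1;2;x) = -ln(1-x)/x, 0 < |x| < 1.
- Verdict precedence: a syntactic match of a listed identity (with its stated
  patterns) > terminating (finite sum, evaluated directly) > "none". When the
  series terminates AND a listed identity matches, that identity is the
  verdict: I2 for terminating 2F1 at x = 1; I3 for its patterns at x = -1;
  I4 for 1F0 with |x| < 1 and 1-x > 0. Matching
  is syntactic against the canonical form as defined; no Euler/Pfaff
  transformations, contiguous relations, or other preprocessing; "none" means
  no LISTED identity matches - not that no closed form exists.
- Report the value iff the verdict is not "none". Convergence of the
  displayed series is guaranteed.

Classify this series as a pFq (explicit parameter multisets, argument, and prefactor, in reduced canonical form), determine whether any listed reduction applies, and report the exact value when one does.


Prefactor -\frac{3}{11}, argument 1: 0F0 with upper {-} over lower {-}. Verdict: this is the I5 exponential reduction (the 0F0 exponential series at x = 1). Exact value: \left(-\frac{3}{11}\right) \cdot e^{1}.

First insight: t_0 being -\frac{3}{11}, the parameter 1/6 appears in both the upper and lower lists and cancels (alongside the other common factor).
Term ratio: r(k) = 1 * 1 / [(k+1)] - rational; roots negated = parameters, x = 1, C = -\frac{3}{11}.
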